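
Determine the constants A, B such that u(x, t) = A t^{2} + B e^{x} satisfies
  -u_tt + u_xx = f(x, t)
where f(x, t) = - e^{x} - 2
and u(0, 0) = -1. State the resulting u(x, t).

Substitute the ansatz u = A t^{2} + B e^{x} into the left-hand side.
Derivatives of the ansatz:
  u_tt = 2 A
  u_xx = B e^{x}
Term by term:
  -u_tt = - 2 A
  u_xx = B e^{x}
So the left-hand side equals
  - 2 A + B e^{x}
This must equal f(x, t) = - e^{x} - 2 identically.
Matching coefficients of the independent functions:
  [constant term]:  - 2 A = -2
  [e^{x}]:  B = -1
Solving: A = 1, B = -1.
Check against the point condition:
  u(0, 0) = -1  ⟹  B = -1  ✓
Hence u(x, t) = t^{2} - e^{x}.

Answer: u(x, t) = t^{2} - e^{x}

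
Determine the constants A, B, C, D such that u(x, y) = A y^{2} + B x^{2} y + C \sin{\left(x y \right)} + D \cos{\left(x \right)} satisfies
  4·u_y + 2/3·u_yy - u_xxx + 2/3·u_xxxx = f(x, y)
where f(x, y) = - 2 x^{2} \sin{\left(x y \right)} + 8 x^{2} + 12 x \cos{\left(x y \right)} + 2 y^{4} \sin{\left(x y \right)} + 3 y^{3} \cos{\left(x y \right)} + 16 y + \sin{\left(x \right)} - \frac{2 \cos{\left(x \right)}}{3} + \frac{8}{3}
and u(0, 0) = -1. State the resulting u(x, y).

Substitute the ansatz u = A y^{2} + B x^{2} y + C \sin{\left(x y \right)} + D \cos{\left(x \right)} into the left-hand side.
Derivatives of the ansatz:
  u_y = 2 A y + B x^{2} + C x \cos{\left(x y \right)}
  u_yy = 2 A - C x^{2} \sin{\left(x y \right)}
  u_xxx = - C y^{3} \cos{\left(x y \right)} + D \sin{\left(x \right)}
  u_xxxx = C y^{4} \sin{\left(x y \right)} + D \cos{\left(x \right)}
Term by term:
  4·u_y = 8 A y + 4 B x^{2} + 4 C x \cos{\left(x y \right)}
  2/3·u_yy = \frac{4 A}{3} - \frac{2 C x^{2} \sin{\left(x y \right)}}{3}
  -u_xxx = C y^{3} \cos{\left(x y \right)} - D \sin{\left(x \right)}
  2/3·u_xxxx = \frac{2 C y^{4} \sin{\left(x y \right)}}{3} + \frac{2 D \cos{\left(x \right)}}{3}
So the left-hand side equals
  8 A y + \frac{4 A}{3} + 4 B x^{2} - \frac{2 C x^{2} \sin{\left(x y \right)}}{3} + 4 C x \cos{\left(x y \right)} + \frac{2 C y^{4} \sin{\left(x y \right)}}{3} + C y^{3} \cos{\left(x y \right)} - D \sin{\left(x \right)} + \frac{2 D \cos{\left(x \right)}}{3}
This must equal f(x, y) = - 2 x^{2} \sin{\left(x y \right)} + 8 x^{2} + 12 x \cos{\left(x y \right)} + 2 y^{4} \sin{\left(x y \right)} + 3 y^{3} \cos{\left(x y \right)} + 16 y + \sin{\left(x \right)} - \frac{2 \cos{\left(x \right)}}{3} + \frac{8}{3} identically.
Matching coefficients of the independent functions:
  [constant term]:  \frac{4 A}{3} = \frac{8}{3}
  [x^{2}]:  4 B = 8
  [y]:  8 A = 16
  [x \cos{\left(x y \right)}]:  4 C = 12
  [x^{2} \sin{\left(x y \right)}]:  - \frac{2 C}{3} = -2
  [y^{3} \cos{\left(x y \right)}]:  C = 3
  [y^{4} \sin{\left(x y \right)}]:  \frac{2 C}{3} = 2
  [\sin{\left(x \right)}]:  - D = 1
  [\cos{\left(x \right)}]:  \frac{2 D}{3} = - \frac{2}{3}
Solving: A = 2, B = 2, C = 3, D = -1.
Check against the point condition:
  u(0, 0) = -1  ⟹  D = -1  ✓
Hence u(x, y) = 2 x^{2} y + 2 y^{2} + 3 \sin{\left(x y \right)} - \cos{\left(x \right)}.

Answer: u(x, y) = 2 x^{2} y + 2 y^{2} + 3 \sin{\left(x y \right)} - \cos{\left(x \right)}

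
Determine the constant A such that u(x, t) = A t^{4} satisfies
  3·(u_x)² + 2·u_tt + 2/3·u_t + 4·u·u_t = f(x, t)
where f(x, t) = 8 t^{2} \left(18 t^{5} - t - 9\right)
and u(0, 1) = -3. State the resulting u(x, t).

Substitute the ansatz u = A t^{4} into the left-hand side.
Derivatives of the ansatz:
  u_x = 0
  u_tt = 12 A t^{2}
  u_t = 4 A t^{3}
Term by term:
  3·(u_x)² = 0
  2·u_tt = 24 A t^{2}
  2/3·u_t = \frac{8 A t^{3}}{3}
  4·u·u_t = 16 A^{2} t^{7}
So the left-hand side equals
  16 A^{2} t^{7} + \frac{8 A t^{3}}{3} + 24 A t^{2}
This must equal f(x, t) identically; expanded, f = 144 t^{7} - 8 t^{3} - 72 t^{2}.
Matching coefficients of the independent functions:
  [t^{2}]:  24 A = -72
  [t^{3}]:  \frac{8 A}{3} = -8
  [t^{7}]:  16 A^{2} = 144
Solving: A = -3.
Check against the point condition:
  u(0, 1) = -3  ⟹  A = -3  ✓
Hence u(x, t) = - 3 t^{4}.

Answer: u(x, t) = - 3 t^{4}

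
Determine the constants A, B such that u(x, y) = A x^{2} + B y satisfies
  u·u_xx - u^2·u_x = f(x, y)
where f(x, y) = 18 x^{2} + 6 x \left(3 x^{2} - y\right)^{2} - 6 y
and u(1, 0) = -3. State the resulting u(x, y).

Substitute the ansatz u = A x^{2} + B y into the left-hand side.
Derivatives of the ansatz:
  u_xx = 2 A
  u_x = 2 A x
Term by term:
  u·u_xx = 2 A^{2} x^{2} + 2 A B y
  -u^2·u_x = - 2 A^{3} x^{5} - 4 A^{2} B x^{3} y - 2 A B^{2} x y^{2}
So the left-hand side equals
  - 2 A^{3} x^{5} - 4 A^{2} B x^{3} y + 2 A^{2} x^{2} - 2 A B^{2} x y^{2} + 2 A B y
This must equal f(x, y) identically; expanded, f = 54 x^{5} - 36 x^{3} y + 18 x^{2} + 6 x y^{2} - 6 y.
Matching coefficients of the independent functions:
  [x^{2}]:  2 A^{2} = 18
  [x^{5}]:  - 2 A^{3} = 54
  [y]:  2 A B = -6
  [x y^{2}]:  - 2 A B^{2} = 6
  [x^{3} y]:  - 4 A^{2} B = -36
Solving: A = -3, B = 1.
Check against the point condition:
  u(1, 0) = -3  ⟹  A = -3  ✓
Hence u(x, y) = - 3 x^{2} + y.

Answer: u(x, y) = - 3 x^{2} + y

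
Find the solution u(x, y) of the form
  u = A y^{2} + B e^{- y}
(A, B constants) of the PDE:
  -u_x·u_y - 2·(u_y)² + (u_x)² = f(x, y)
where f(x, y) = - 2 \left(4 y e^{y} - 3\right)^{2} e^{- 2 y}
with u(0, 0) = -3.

Substitute the ansatz u = A y^{2} + B e^{- y} into the left-hand side.
Derivatives of the ansatz:
  u_x = 0
  u_y = 2 A y - B e^{- y}
Term by term:
  -u_x·u_y = 0
  -2·(u_y)² = - 8 A^{2} y^{2} + 8 A B y e^{- y} - 2 B^{2} e^{- 2 y}
  (u_x)² = 0
So the left-hand side equals
  - 8 A^{2} y^{2} + 8 A B y e^{- y} - 2 B^{2} e^{- 2 y}
This must equal f(x, y) identically; expanded, f = - 32 y^{2} + 48 y e^{- y} - 18 e^{- 2 y}.
Matching coefficients of the independent functions:
  [y^{2}]:  - 8 A^{2} = -32
  [y e^{- y}]:  8 A B = 48
  [e^{- 2 y}]:  - 2 B^{2} = -18
These equations allow (A, B) = (-2, -3) or (2, 3).
Impose the point condition(s):
  u(0, 0) = -3  ⟹  B = -3
Only A = -2, B = -3 satisfies everything.
Hence u(x, y) = - 2 y^{2} - 3 e^{- y}.

Answer: u(x, y) = - 2 y^{2} - 3 e^{- y}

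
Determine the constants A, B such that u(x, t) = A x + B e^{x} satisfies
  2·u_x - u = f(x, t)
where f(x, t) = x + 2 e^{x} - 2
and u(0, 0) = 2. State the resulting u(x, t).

Answer: u(x, t) = - x + 2 e^{x}

Derivation:
Substitute the ansatz u = A x + B e^{x} into the left-hand side.
Derivatives of the ansatz:
  u_x = A + B e^{x}
Term by term:
  2·u_x = 2 A + 2 B e^{x}
  -u = - A x - B e^{x}
So the left-hand side equals
  - A x + 2 A + B e^{x}
This must equal f(x, t) = x + 2 e^{x} - 2 identically.
Matching coefficients of the independent functions:
  [constant term]:  2 A = -2
  [x]:  - A = 1
  [e^{x}]:  B = 2
Solving: A = -1, B = 2.
Check against the point condition:
  u(0, 0) = 2  ⟹  B = 2  ✓
Hence u(x, t) = - x + 2 e^{x}.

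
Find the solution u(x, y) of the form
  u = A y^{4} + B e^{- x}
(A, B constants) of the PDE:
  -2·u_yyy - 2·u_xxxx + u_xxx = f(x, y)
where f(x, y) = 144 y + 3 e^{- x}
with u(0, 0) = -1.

Substitute the ansatz u = A y^{4} + B e^{- x} into the left-hand side.
Derivatives of the ansatz:
  u_yyy = 24 A y
  u_xxxx = B e^{- x}
  u_xxx = - B e^{- x}
Term by term:
  -2·u_yyy = - 48 A y
  -2·u_xxxx = - 2 B e^{- x}
  u_xxx = - B e^{- x}
So the left-hand side equals
  - 48 A y - 3 B e^{- x}
This must equal f(x, y) = 144 y + 3 e^{- x} identically.
Matching coefficients of the independent functions:
  [y]:  - 48 A = 144
  [e^{- x}]:  - 3 B = 3
Solving: A = -3, B = -1.
Check against the point condition:
  u(0, 0) = -1  ⟹  B = -1  ✓
Hence u(x, y) = - 3 y^{4} - e^{- x}.

Answer: u(x, y) = - 3 y^{4} - e^{- x}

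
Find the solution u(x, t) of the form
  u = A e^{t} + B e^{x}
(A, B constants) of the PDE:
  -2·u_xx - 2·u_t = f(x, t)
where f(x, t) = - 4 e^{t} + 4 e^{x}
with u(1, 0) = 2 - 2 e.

Substitute the ansatz u = A e^{t} + B e^{x} into the left-hand side.
Derivatives of the ansatz:
  u_xx = B e^{x}
  u_t = A e^{t}
Term by term:
  -2·u_xx = - 2 B e^{x}
  -2·u_t = - 2 A e^{t}
So the left-hand side equals
  - 2 A e^{t} - 2 B e^{x}
This must equal f(x, t) = - 4 e^{t} + 4 e^{x} identically.
Matching coefficients of the independent functions:
  [e^{t}]:  - 2 A = -4
  [e^{x}]:  - 2 B = 4
Solving: A = 2, B = -2.
Check against the point condition:
  u(1, 0) = 2 - 2 e  ⟹  A + e B = 2 - 2 e  ✓
Hence u(x, t) = 2 e^{t} - 2 e^{x}.

Answer: u(x, t) = 2 e^{t} - 2 e^{x}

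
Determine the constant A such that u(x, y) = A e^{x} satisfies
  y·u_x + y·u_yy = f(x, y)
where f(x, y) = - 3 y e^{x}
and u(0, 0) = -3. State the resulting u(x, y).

Substitute the ansatz u = A e^{x} into the left-hand side.
Derivatives of the ansatz:
  u_x = A e^{x}
  u_yy = 0
Term by term:
  y·u_x = A y e^{x}
  y·u_yy = 0
So the left-hand side equals
  A y e^{x}
This must equal f(x, y) = - 3 y e^{x} identically.
Matching coefficients of the independent functions:
  [y e^{x}]:  A = -3
Solving: A = -3.
Check against the point condition:
  u(0, 0) = -3  ⟹  A = -3  ✓
Hence u(x, y) = - 3 e^{x}.

Answer: u(x, y) = - 3 e^{x}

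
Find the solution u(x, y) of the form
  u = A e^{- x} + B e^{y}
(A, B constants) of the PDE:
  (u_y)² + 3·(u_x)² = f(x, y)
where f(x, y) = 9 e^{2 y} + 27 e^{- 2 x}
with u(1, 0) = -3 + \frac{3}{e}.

Substitute the ansatz u = A e^{- x} + B e^{y} into the left-hand side.
Derivatives of the ansatz:
  u_y = B e^{y}
  u_x = - A e^{- x}
Term by term:
  (u_y)² = B^{2} e^{2 y}
  3·(u_x)² = 3 A^{2} e^{- 2 x}
So the left-hand side equals
  3 A^{2} e^{- 2 x} + B^{2} e^{2 y}
This must equal f(x, y) = 9 e^{2 y} + 27 e^{- 2 x} identically.
Matching coefficients of the independent functions:
  [e^{- 2 x}]:  3 A^{2} = 27
  [e^{2 y}]:  B^{2} = 9
These equations allow (A, B) = (-3, -3) or (-3, 3) or (3, -3) or (3, 3).
Impose the point condition(s):
  u(1, 0) = -3 + \frac{3}{e}  ⟹  \frac{A}{e} + B = -3 + \frac{3}{e}
Only A = 3, B = -3 satisfies everything.
Hence u(x, y) = - 3 e^{y} + 3 e^{- x}.

Answer: u(x, y) = - 3 e^{y} + 3 e^{- x}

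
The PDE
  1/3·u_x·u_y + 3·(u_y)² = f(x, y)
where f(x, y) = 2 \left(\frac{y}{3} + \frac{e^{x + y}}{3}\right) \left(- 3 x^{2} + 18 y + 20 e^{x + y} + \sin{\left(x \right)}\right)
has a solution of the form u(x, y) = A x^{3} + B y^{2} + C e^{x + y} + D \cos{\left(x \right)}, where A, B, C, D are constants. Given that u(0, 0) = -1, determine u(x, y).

Substitute the ansatz u = A x^{3} + B y^{2} + C e^{x + y} + D \cos{\left(x \right)} into the left-hand side.
Derivatives of the ansatz:
  u_x = 3 A x^{2} + C e^{x} e^{y} - D \sin{\left(x \right)}
  u_y = 2 B y + C e^{x} e^{y}
Term by term:
  1/3·u_x·u_y = 2 A B x^{2} y + A C x^{2} e^{x} e^{y} + \frac{2 B C y e^{x} e^{y}}{3} - \frac{2 B D y \sin{\left(x \right)}}{3} + \frac{C^{2} e^{2 x} e^{2 y}}{3} - \frac{C D e^{x} e^{y} \sin{\left(x \right)}}{3}
  3·(u_y)² = 12 B^{2} y^{2} + 12 B C y e^{x} e^{y} + 3 C^{2} e^{2 x} e^{2 y}
So the left-hand side equals
  2 A B x^{2} y + A C x^{2} e^{x} e^{y} + 12 B^{2} y^{2} + \frac{38 B C y e^{x} e^{y}}{3} - \frac{2 B D y \sin{\left(x \right)}}{3} + \frac{10 C^{2} e^{2 x} e^{2 y}}{3} - \frac{C D e^{x} e^{y} \sin{\left(x \right)}}{3}
This must equal f(x, y) identically; expanded, f = - 2 x^{2} y - 2 x^{2} e^{x} e^{y} + 12 y^{2} + \frac{76 y e^{x} e^{y}}{3} + \frac{2 y \sin{\left(x \right)}}{3} + \frac{40 e^{2 x} e^{2 y}}{3} + \frac{2 e^{x} e^{y} \sin{\left(x \right)}}{3}.
Matching coefficients of the independent functions:
  [y^{2}]:  12 B^{2} = 12
  [x^{2} y]:  2 A B = -2
  [y \sin{\left(x \right)}]:  - \frac{2 B D}{3} = \frac{2}{3}
  [e^{2 x} e^{2 y}]:  \frac{10 C^{2}}{3} = \frac{40}{3}
  [x^{2} e^{x} e^{y}]:  A C = -2
  [y e^{x} e^{y}]:  \frac{38 B C}{3} = \frac{76}{3}
  [e^{x} e^{y} \sin{\left(x \right)}]:  - \frac{C D}{3} = \frac{2}{3}
These equations allow (A, B, C, D) = (-1, 1, 2, -1) or (1, -1, -2, 1).
Impose the point condition(s):
  u(0, 0) = -1  ⟹  C + D = -1
Only A = 1, B = -1, C = -2, D = 1 satisfies everything.
Hence u(x, y) = x^{3} - y^{2} - 2 e^{x + y} + \cos{\left(x \right)}.

Answer: u(x, y) = x^{3} - y^{2} - 2 e^{x + y} + \cos{\left(x \right)}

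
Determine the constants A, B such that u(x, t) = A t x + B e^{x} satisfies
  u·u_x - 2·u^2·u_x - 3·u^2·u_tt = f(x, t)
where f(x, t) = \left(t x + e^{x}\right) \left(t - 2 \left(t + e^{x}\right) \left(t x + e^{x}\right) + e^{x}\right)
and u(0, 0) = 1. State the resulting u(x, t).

Substitute the ansatz u = A t x + B e^{x} into the left-hand side.
Derivatives of the ansatz:
  u_x = A t + B e^{x}
  u_tt = 0
Term by term:
  u·u_x = A^{2} t^{2} x + A B t x e^{x} + A B t e^{x} + B^{2} e^{2 x}
  -2·u^2·u_x = - 2 A^{3} t^{3} x^{2} - 2 A^{2} B t^{2} x^{2} e^{x} - 4 A^{2} B t^{2} x e^{x} - 4 A B^{2} t x e^{2 x} - 2 A B^{2} t e^{2 x} - 2 B^{3} e^{3 x}
  -3·u^2·u_tt = 0
So the left-hand side equals
  - 2 A^{3} t^{3} x^{2} - 2 A^{2} B t^{2} x^{2} e^{x} - 4 A^{2} B t^{2} x e^{x} + A^{2} t^{2} x - 4 A B^{2} t x e^{2 x} - 2 A B^{2} t e^{2 x} + A B t x e^{x} + A B t e^{x} - 2 B^{3} e^{3 x} + B^{2} e^{2 x}
This must equal f(x, t) identically; expanded, f = - 2 t^{3} x^{2} - 2 t^{2} x^{2} e^{x} - 4 t^{2} x e^{x} + t^{2} x - 4 t x e^{2 x} + t x e^{x} - 2 t e^{2 x} + t e^{x} - 2 e^{3 x} + e^{2 x}.
Matching coefficients of the independent functions:
  [t e^{x}, t x e^{x}]:  A B = 1
  [t e^{2 x}]:  - 2 A B^{2} = -2
  [t^{2} x]:  A^{2} = 1
  [t^{3} x^{2}]:  - 2 A^{3} = -2
  [t x e^{2 x}]:  - 4 A B^{2} = -4
  [t^{2} x e^{x}]:  - 4 A^{2} B = -4
  [t^{2} x^{2} e^{x}]:  - 2 A^{2} B = -2
  [e^{2 x}]:  B^{2} = 1
  [e^{3 x}]:  - 2 B^{3} = -2
Solving: A = 1, B = 1.
Check against the point condition:
  u(0, 0) = 1  ⟹  B = 1  ✓
Hence u(x, t) = t x + e^{x}.

Answer: u(x, t) = t x + e^{x}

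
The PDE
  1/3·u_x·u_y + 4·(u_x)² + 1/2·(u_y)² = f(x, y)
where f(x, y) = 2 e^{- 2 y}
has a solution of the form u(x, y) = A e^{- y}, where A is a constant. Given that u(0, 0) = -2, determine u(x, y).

Substitute the ansatz u = A e^{- y} into the left-hand side.
Derivatives of the ansatz:
  u_x = 0
  u_y = - A e^{- y}
Term by term:
  1/3·u_x·u_y = 0
  4·(u_x)² = 0
  1/2·(u_y)² = \frac{A^{2} e^{- 2 y}}{2}
So the left-hand side equals
  \frac{A^{2} e^{- 2 y}}{2}
This must equal f(x, y) = 2 e^{- 2 y} identically.
Matching coefficients of the independent functions:
  [e^{- 2 y}]:  \frac{A^{2}}{2} = 2
These equations allow (A) = (-2) or (2).
Impose the point condition(s):
  u(0, 0) = -2  ⟹  A = -2
Only A = -2 satisfies everything.
Hence u(x, y) = - 2 e^{- y}.

Answer: u(x, y) = - 2 e^{- y}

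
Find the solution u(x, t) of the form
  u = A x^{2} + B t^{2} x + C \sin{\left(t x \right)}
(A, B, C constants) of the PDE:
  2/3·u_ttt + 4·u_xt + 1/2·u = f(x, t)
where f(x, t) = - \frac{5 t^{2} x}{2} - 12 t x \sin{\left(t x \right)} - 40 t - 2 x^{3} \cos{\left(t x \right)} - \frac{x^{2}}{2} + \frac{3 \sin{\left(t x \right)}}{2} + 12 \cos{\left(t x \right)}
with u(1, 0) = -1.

Answer: u(x, t) = - 5 t^{2} x - x^{2} + 3 \sin{\left(t x \right)}

Derivation:
Substitute the ansatz u = A x^{2} + B t^{2} x + C \sin{\left(t x \right)} into the left-hand side.
Derivatives of the ansatz:
  u_ttt = - C x^{3} \cos{\left(t x \right)}
  u_xt = 2 B t - C t x \sin{\left(t x \right)} + C \cos{\left(t x \right)}
Term by term:
  2/3·u_ttt = - \frac{2 C x^{3} \cos{\left(t x \right)}}{3}
  4·u_xt = 8 B t - 4 C t x \sin{\left(t x \right)} + 4 C \cos{\left(t x \right)}
  1/2·u = \frac{A x^{2}}{2} + \frac{B t^{2} x}{2} + \frac{C \sin{\left(t x \right)}}{2}
So the left-hand side equals
  \frac{A x^{2}}{2} + \frac{B t^{2} x}{2} + 8 B t - 4 C t x \sin{\left(t x \right)} - \frac{2 C x^{3} \cos{\left(t x \right)}}{3} + \frac{C \sin{\left(t x \right)}}{2} + 4 C \cos{\left(t x \right)}
This must equal f(x, t) = - \frac{5 t^{2} x}{2} - 12 t x \sin{\left(t x \right)} - 40 t - 2 x^{3} \cos{\left(t x \right)} - \frac{x^{2}}{2} + \frac{3 \sin{\left(t x \right)}}{2} + 12 \cos{\left(t x \right)} identically.
Matching coefficients of the independent functions:
  [t]:  8 B = -40
  [x^{2}]:  \frac{A}{2} = - \frac{1}{2}
  [t^{2} x]:  \frac{B}{2} = - \frac{5}{2}
  [x^{3} \cos{\left(t x \right)}]:  - \frac{2 C}{3} = -2
  [t x \sin{\left(t x \right)}]:  - 4 C = -12
  [\sin{\left(t x \right)}]:  \frac{C}{2} = \frac{3}{2}
  [\cos{\left(t x \right)}]:  4 C = 12
Solving: A = -1, B = -5, C = 3.
Check against the point condition:
  u(1, 0) = -1  ⟹  A = -1  ✓
Hence u(x, t) = - 5 t^{2} x - x^{2} + 3 \sin{\left(t x \right)}.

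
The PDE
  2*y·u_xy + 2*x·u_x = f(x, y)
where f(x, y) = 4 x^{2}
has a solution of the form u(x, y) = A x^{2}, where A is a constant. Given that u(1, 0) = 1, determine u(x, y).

Substitute the ansatz u = A x^{2} into the left-hand side.
Derivatives of the ansatz:
  u_xy = 0
  u_x = 2 A x
Term by term:
  2*y·u_xy = 0
  2*x·u_x = 4 A x^{2}
So the left-hand side equals
  4 A x^{2}
This must equal f(x, y) = 4 x^{2} identically.
Matching coefficients of the independent functions:
  [x^{2}]:  4 A = 4
Solving: A = 1.
Check against the point condition:
  u(1, 0) = 1  ⟹  A = 1  ✓
Hence u(x, y) = x^{2}.

Answer: u(x, y) = x^{2}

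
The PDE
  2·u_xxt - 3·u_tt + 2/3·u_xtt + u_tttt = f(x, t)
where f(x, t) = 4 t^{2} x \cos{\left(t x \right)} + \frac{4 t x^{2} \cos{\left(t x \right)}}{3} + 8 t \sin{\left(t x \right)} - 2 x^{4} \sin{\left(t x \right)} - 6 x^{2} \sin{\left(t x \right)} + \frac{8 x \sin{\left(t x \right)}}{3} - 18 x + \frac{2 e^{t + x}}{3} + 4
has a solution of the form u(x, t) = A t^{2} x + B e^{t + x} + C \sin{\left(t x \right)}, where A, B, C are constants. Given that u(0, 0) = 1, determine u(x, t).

Substitute the ansatz u = A t^{2} x + B e^{t + x} + C \sin{\left(t x \right)} into the left-hand side.
Derivatives of the ansatz:
  u_xxt = B e^{t} e^{x} - C t^{2} x \cos{\left(t x \right)} - 2 C t \sin{\left(t x \right)}
  u_tt = 2 A x + B e^{t} e^{x} - C x^{2} \sin{\left(t x \right)}
  u_xtt = 2 A + B e^{t} e^{x} - C t x^{2} \cos{\left(t x \right)} - 2 C x \sin{\left(t x \right)}
  u_tttt = B e^{t} e^{x} + C x^{4} \sin{\left(t x \right)}
Term by term:
  2·u_xxt = 2 B e^{t} e^{x} - 2 C t^{2} x \cos{\left(t x \right)} - 4 C t \sin{\left(t x \right)}
  -3·u_tt = - 6 A x - 3 B e^{t} e^{x} + 3 C x^{2} \sin{\left(t x \right)}
  2/3·u_xtt = \frac{4 A}{3} + \frac{2 B e^{t} e^{x}}{3} - \frac{2 C t x^{2} \cos{\left(t x \right)}}{3} - \frac{4 C x \sin{\left(t x \right)}}{3}
  u_tttt = B e^{t} e^{x} + C x^{4} \sin{\left(t x \right)}
So the left-hand side equals
  - 6 A x + \frac{4 A}{3} + \frac{2 B e^{t} e^{x}}{3} - 2 C t^{2} x \cos{\left(t x \right)} - \frac{2 C t x^{2} \cos{\left(t x \right)}}{3} - 4 C t \sin{\left(t x \right)} + C x^{4} \sin{\left(t x \right)} + 3 C x^{2} \sin{\left(t x \right)} - \frac{4 C x \sin{\left(t x \right)}}{3}
This must equal f(x, t) identically; expanded, f = 4 t^{2} x \cos{\left(t x \right)} + \frac{4 t x^{2} \cos{\left(t x \right)}}{3} + 8 t \sin{\left(t x \right)} - 2 x^{4} \sin{\left(t x \right)} - 6 x^{2} \sin{\left(t x \right)} + \frac{8 x \sin{\left(t x \right)}}{3} - 18 x + \frac{2 e^{t} e^{x}}{3} + 4.
Matching coefficients of the independent functions:
  [constant term]:  \frac{4 A}{3} = 4
  [x]:  - 6 A = -18
  [t \sin{\left(t x \right)}]:  - 4 C = 8
  [x \sin{\left(t x \right)}]:  - \frac{4 C}{3} = \frac{8}{3}
  [x^{2} \sin{\left(t x \right)}]:  3 C = -6
  [x^{4} \sin{\left(t x \right)}]:  C = -2
  [e^{t} e^{x}]:  \frac{2 B}{3} = \frac{2}{3}
  [t x^{2} \cos{\left(t x \right)}]:  - \frac{2 C}{3} = \frac{4}{3}
  [t^{2} x \cos{\left(t x \right)}]:  - 2 C = 4
Solving: A = 3, B = 1, C = -2.
Check against the point condition:
  u(0, 0) = 1  ⟹  B = 1  ✓
Hence u(x, t) = 3 t^{2} x + e^{t + x} - 2 \sin{\left(t x \right)}.

Answer: u(x, t) = 3 t^{2} x + e^{t + x} - 2 \sin{\left(t x \right)}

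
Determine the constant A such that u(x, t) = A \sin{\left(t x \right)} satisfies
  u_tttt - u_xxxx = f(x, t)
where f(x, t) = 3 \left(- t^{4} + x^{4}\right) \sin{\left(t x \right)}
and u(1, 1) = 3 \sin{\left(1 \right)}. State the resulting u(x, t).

Answer: u(x, t) = 3 \sin{\left(t x \right)}

Derivation:
Substitute the ansatz u = A \sin{\left(t x \right)} into the left-hand side.
Derivatives of the ansatz:
  u_tttt = A x^{4} \sin{\left(t x \right)}
  u_xxxx = A t^{4} \sin{\left(t x \right)}
Term by term:
  u_tttt = A x^{4} \sin{\left(t x \right)}
  -u_xxxx = - A t^{4} \sin{\left(t x \right)}
So the left-hand side equals
  - A t^{4} \sin{\left(t x \right)} + A x^{4} \sin{\left(t x \right)}
This must equal f(x, t) identically; expanded, f = - 3 t^{4} \sin{\left(t x \right)} + 3 x^{4} \sin{\left(t x \right)}.
Matching coefficients of the independent functions:
  [t^{4} \sin{\left(t x \right)}]:  - A = -3
  [x^{4} \sin{\left(t x \right)}]:  A = 3
Solving: A = 3.
Check against the point condition:
  u(1, 1) = 3 \sin{\left(1 \right)}  ⟹  A \sin{\left(1 \right)} = 3 \sin{\left(1 \right)}  ✓
Hence u(x, t) = 3 \sin{\left(t x \right)}.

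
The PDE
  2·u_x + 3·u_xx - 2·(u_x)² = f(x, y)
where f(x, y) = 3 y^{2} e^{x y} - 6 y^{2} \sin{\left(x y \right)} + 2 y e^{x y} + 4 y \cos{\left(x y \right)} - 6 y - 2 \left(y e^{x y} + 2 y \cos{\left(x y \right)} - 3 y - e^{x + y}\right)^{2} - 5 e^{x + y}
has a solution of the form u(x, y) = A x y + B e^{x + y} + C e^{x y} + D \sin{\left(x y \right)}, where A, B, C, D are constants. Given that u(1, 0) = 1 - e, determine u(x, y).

Substitute the ansatz u = A x y + B e^{x + y} + C e^{x y} + D \sin{\left(x y \right)} into the left-hand side.
Derivatives of the ansatz:
  u_x = A y + B e^{x} e^{y} + C y e^{x y} + D y \cos{\left(x y \right)}
  u_xx = B e^{x} e^{y} + C y^{2} e^{x y} - D y^{2} \sin{\left(x y \right)}
Term by term:
  2·u_x = 2 A y + 2 B e^{x} e^{y} + 2 C y e^{x y} + 2 D y \cos{\left(x y \right)}
  3·u_xx = 3 B e^{x} e^{y} + 3 C y^{2} e^{x y} - 3 D y^{2} \sin{\left(x y \right)}
  -2·(u_x)² = - 2 A^{2} y^{2} - 4 A B y e^{x} e^{y} - 4 A C y^{2} e^{x y} - 4 A D y^{2} \cos{\left(x y \right)} - 2 B^{2} e^{2 x} e^{2 y} - 4 B C y e^{x} e^{y} e^{x y} - 4 B D y e^{x} e^{y} \cos{\left(x y \right)} - 2 C^{2} y^{2} e^{2 x y} - 4 C D y^{2} e^{x y} \cos{\left(x y \right)} - 2 D^{2} y^{2} \cos^{2}{\left(x y \right)}
So the left-hand side equals
  - 2 A^{2} y^{2} - 4 A B y e^{x} e^{y} - 4 A C y^{2} e^{x y} - 4 A D y^{2} \cos{\left(x y \right)} + 2 A y - 2 B^{2} e^{2 x} e^{2 y} - 4 B C y e^{x} e^{y} e^{x y} - 4 B D y e^{x} e^{y} \cos{\left(x y \right)} + 5 B e^{x} e^{y} - 2 C^{2} y^{2} e^{2 x y} - 4 C D y^{2} e^{x y} \cos{\left(x y \right)} + 3 C y^{2} e^{x y} + 2 C y e^{x y} - 2 D^{2} y^{2} \cos^{2}{\left(x y \right)} - 3 D y^{2} \sin{\left(x y \right)} + 2 D y \cos{\left(x y \right)}
This must equal f(x, y) identically; expanded, f = - 2 y^{2} e^{2 x y} - 8 y^{2} e^{x y} \cos{\left(x y \right)} + 15 y^{2} e^{x y} - 6 y^{2} \sin{\left(x y \right)} - 8 y^{2} \cos^{2}{\left(x y \right)} + 24 y^{2} \cos{\left(x y \right)} - 18 y^{2} + 4 y e^{x} e^{y} e^{x y} + 8 y e^{x} e^{y} \cos{\left(x y \right)} - 12 y e^{x} e^{y} + 2 y e^{x y} + 4 y \cos{\left(x y \right)} - 6 y - 2 e^{2 x} e^{2 y} - 5 e^{x} e^{y}.
Matching coefficients of the independent functions:
(each divided by its leading coefficient; functions giving the same equation are listed together)
  [y]:  A + 3 = 0
  [y^{2}]:  A^{2} - 9 = 0
  [y e^{x y}]:  C - 1 = 0
  [y \cos{\left(x y \right)}, y^{2} \sin{\left(x y \right)}]:  D - 2 = 0
  [y^{2} e^{x y}]:  A C - \frac{3 C}{4} + \frac{15}{4} = 0
  [y^{2} e^{2 x y}]:  C^{2} - 1 = 0
  [y^{2} \cos{\left(x y \right)}]:  A D + 6 = 0
  [y^{2} \cos^{2}{\left(x y \right)}]:  D^{2} - 4 = 0
  [e^{x} e^{y}]:  B + 1 = 0
  [e^{2 x} e^{2 y}]:  B^{2} - 1 = 0
  [y e^{x} e^{y}]:  A B - 3 = 0
  [y^{2} e^{x y} \cos{\left(x y \right)}]:  C D - 2 = 0
  [y e^{x} e^{y} e^{x y}]:  B C + 1 = 0
  [y e^{x} e^{y} \cos{\left(x y \right)}]:  B D + 2 = 0
Solving: A = -3, B = -1, C = 1, D = 2.
Check against the point condition:
  u(1, 0) = 1 - e  ⟹  e B + C = 1 - e  ✓
Hence u(x, y) = - 3 x y + e^{x y} - e^{x + y} + 2 \sin{\left(x y \right)}.

Answer: u(x, y) = - 3 x y + e^{x y} - e^{x + y} + 2 \sin{\left(x y \right)}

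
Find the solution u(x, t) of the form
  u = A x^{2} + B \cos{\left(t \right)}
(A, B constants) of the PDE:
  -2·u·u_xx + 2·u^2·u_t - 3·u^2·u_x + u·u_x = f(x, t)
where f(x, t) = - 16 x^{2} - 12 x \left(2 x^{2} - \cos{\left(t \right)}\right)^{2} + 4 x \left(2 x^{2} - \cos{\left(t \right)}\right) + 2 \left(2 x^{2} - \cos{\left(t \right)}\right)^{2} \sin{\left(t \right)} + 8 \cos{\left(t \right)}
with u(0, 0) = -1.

Substitute the ansatz u = A x^{2} + B \cos{\left(t \right)} into the left-hand side.
Derivatives of the ansatz:
  u_xx = 2 A
  u_t = - B \sin{\left(t \right)}
  u_x = 2 A x
Term by term:
  -2·u·u_xx = - 4 A^{2} x^{2} - 4 A B \cos{\left(t \right)}
  2·u^2·u_t = - 2 A^{2} B x^{4} \sin{\left(t \right)} - 4 A B^{2} x^{2} \sin{\left(t \right)} \cos{\left(t \right)} - 2 B^{3} \sin{\left(t \right)} \cos^{2}{\left(t \right)}
  -3·u^2·u_x = - 6 A^{3} x^{5} - 12 A^{2} B x^{3} \cos{\left(t \right)} - 6 A B^{2} x \cos^{2}{\left(t \right)}
  u·u_x = 2 A^{2} x^{3} + 2 A B x \cos{\left(t \right)}
So the left-hand side equals
  - 6 A^{3} x^{5} - 2 A^{2} B x^{4} \sin{\left(t \right)} - 12 A^{2} B x^{3} \cos{\left(t \right)} + 2 A^{2} x^{3} - 4 A^{2} x^{2} - 4 A B^{2} x^{2} \sin{\left(t \right)} \cos{\left(t \right)} - 6 A B^{2} x \cos^{2}{\left(t \right)} + 2 A B x \cos{\left(t \right)} - 4 A B \cos{\left(t \right)} - 2 B^{3} \sin{\left(t \right)} \cos^{2}{\left(t \right)}
This must equal f(x, t) identically; expanded, f = - 48 x^{5} + 8 x^{4} \sin{\left(t \right)} + 48 x^{3} \cos{\left(t \right)} + 8 x^{3} - 8 x^{2} \sin{\left(t \right)} \cos{\left(t \right)} - 16 x^{2} - 12 x \cos^{2}{\left(t \right)} - 4 x \cos{\left(t \right)} + 2 \sin{\left(t \right)} \cos^{2}{\left(t \right)} + 8 \cos{\left(t \right)}.
Matching coefficients of the independent functions:
  [x^{2}]:  - 4 A^{2} = -16
  [x^{3}]:  2 A^{2} = 8
  [x^{5}]:  - 6 A^{3} = -48
  [x \cos{\left(t \right)}]:  2 A B = -4
  [x \cos^{2}{\left(t \right)}]:  - 6 A B^{2} = -12
  [x^{3} \cos{\left(t \right)}]:  - 12 A^{2} B = 48
  [x^{4} \sin{\left(t \right)}]:  - 2 A^{2} B = 8
  [\sin{\left(t \right)} \cos^{2}{\left(t \right)}]:  - 2 B^{3} = 2
  [x^{2} \sin{\left(t \right)} \cos{\left(t \right)}]:  - 4 A B^{2} = -8
  [\cos{\left(t \right)}]:  - 4 A B = 8
Solving: A = 2, B = -1.
Check against the point condition:
  u(0, 0) = -1  ⟹  B = -1  ✓
Hence u(x, t) = 2 x^{2} - \cos{\left(t \right)}.

Answer: u(x, t) = 2 x^{2} - \cos{\left(t \right)}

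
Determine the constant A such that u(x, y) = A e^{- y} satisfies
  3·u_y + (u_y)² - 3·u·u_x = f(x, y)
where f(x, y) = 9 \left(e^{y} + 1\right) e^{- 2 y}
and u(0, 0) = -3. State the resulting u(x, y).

Substitute the ansatz u = A e^{- y} into the left-hand side.
Derivatives of the ansatz:
  u_y = - A e^{- y}
  u_x = 0
Term by term:
  3·u_y = - 3 A e^{- y}
  (u_y)² = A^{2} e^{- 2 y}
  -3·u·u_x = 0
So the left-hand side equals
  A^{2} e^{- 2 y} - 3 A e^{- y}
This must equal f(x, y) identically; expanded, f = 9 e^{- y} + 9 e^{- 2 y}.
Matching coefficients of the independent functions:
  [e^{- 2 y}]:  A^{2} = 9
  [e^{- y}]:  - 3 A = 9
Solving: A = -3.
Check against the point condition:
  u(0, 0) = -3  ⟹  A = -3  ✓
Hence u(x, y) = - 3 e^{- y}.

Answer: u(x, y) = - 3 e^{- y}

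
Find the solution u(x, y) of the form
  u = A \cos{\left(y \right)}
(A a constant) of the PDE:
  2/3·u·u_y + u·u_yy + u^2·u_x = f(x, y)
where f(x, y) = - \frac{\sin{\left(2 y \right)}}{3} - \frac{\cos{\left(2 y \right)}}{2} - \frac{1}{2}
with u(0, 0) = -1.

Substitute the ansatz u = A \cos{\left(y \right)} into the left-hand side.
Derivatives of the ansatz:
  u_y = - A \sin{\left(y \right)}
  u_yy = - A \cos{\left(y \right)}
  u_x = 0
Term by term:
  2/3·u·u_y = - \frac{2 A^{2} \sin{\left(y \right)} \cos{\left(y \right)}}{3}
  u·u_yy = - A^{2} \cos^{2}{\left(y \right)}
  u^2·u_x = 0
So the left-hand side equals
  - \frac{2 A^{2} \sin{\left(y \right)} \cos{\left(y \right)}}{3} - A^{2} \cos^{2}{\left(y \right)}
This must equal f(x, y) identically; expanded, f = - \frac{2 \sin{\left(y \right)} \cos{\left(y \right)}}{3} - \cos^{2}{\left(y \right)}.
Matching coefficients of the independent functions:
  [\sin{\left(y \right)} \cos{\left(y \right)}]:  - \frac{2 A^{2}}{3} = - \frac{2}{3}
  [\cos^{2}{\left(y \right)}]:  - A^{2} = -1
These equations allow (A) = (-1) or (1).
Impose the point condition(s):
  u(0, 0) = -1  ⟹  A = -1
Only A = -1 satisfies everything.
Hence u(x, y) = - \cos{\left(y \right)}.

Answer: u(x, y) = - \cos{\left(y \right)}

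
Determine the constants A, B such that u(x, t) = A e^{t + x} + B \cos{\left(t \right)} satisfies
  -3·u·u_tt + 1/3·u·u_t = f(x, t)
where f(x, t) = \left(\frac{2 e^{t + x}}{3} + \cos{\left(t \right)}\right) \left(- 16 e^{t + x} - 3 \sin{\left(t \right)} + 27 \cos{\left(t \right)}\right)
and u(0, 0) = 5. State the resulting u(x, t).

Substitute the ansatz u = A e^{t + x} + B \cos{\left(t \right)} into the left-hand side.
Derivatives of the ansatz:
  u_tt = A e^{t} e^{x} - B \cos{\left(t \right)}
  u_t = A e^{t} e^{x} - B \sin{\left(t \right)}
Term by term:
  -3·u·u_tt = - 3 A^{2} e^{2 t} e^{2 x} + 3 B^{2} \cos^{2}{\left(t \right)}
  1/3·u·u_t = \frac{A^{2} e^{2 t} e^{2 x}}{3} - \frac{A B e^{t} e^{x} \sin{\left(t \right)}}{3} + \frac{A B e^{t} e^{x} \cos{\left(t \right)}}{3} - \frac{B^{2} \sin{\left(t \right)} \cos{\left(t \right)}}{3}
So the left-hand side equals
  - \frac{8 A^{2} e^{2 t} e^{2 x}}{3} - \frac{A B e^{t} e^{x} \sin{\left(t \right)}}{3} + \frac{A B e^{t} e^{x} \cos{\left(t \right)}}{3} - \frac{B^{2} \sin{\left(t \right)} \cos{\left(t \right)}}{3} + 3 B^{2} \cos^{2}{\left(t \right)}
This must equal f(x, t) identically; expanded, f = - \frac{32 e^{2 t} e^{2 x}}{3} - 2 e^{t} e^{x} \sin{\left(t \right)} + 2 e^{t} e^{x} \cos{\left(t \right)} - 3 \sin{\left(t \right)} \cos{\left(t \right)} + 27 \cos^{2}{\left(t \right)}.
Matching coefficients of the independent functions:
  [e^{2 t} e^{2 x}]:  - \frac{8 A^{2}}{3} = - \frac{32}{3}
  [\sin{\left(t \right)} \cos{\left(t \right)}]:  - \frac{B^{2}}{3} = -3
  [e^{t} e^{x} \sin{\left(t \right)}]:  - \frac{A B}{3} = -2
  [e^{t} e^{x} \cos{\left(t \right)}]:  \frac{A B}{3} = 2
  [\cos^{2}{\left(t \right)}]:  3 B^{2} = 27
These equations allow (A, B) = (-2, -3) or (2, 3).
Impose the point condition(s):
  u(0, 0) = 5  ⟹  A + B = 5
Only A = 2, B = 3 satisfies everything.
Hence u(x, t) = 2 e^{t + x} + 3 \cos{\left(t \right)}.

Answer: u(x, t) = 2 e^{t + x} + 3 \cos{\left(t \right)}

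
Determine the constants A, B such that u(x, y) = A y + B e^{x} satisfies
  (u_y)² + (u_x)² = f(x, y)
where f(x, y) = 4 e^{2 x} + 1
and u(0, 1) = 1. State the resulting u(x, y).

Answer: u(x, y) = - y + 2 e^{x}

Derivation:
Substitute the ansatz u = A y + B e^{x} into the left-hand side.
Derivatives of the ansatz:
  u_y = A
  u_x = B e^{x}
Term by term:
  (u_y)² = A^{2}
  (u_x)² = B^{2} e^{2 x}
So the left-hand side equals
  A^{2} + B^{2} e^{2 x}
This must equal f(x, y) = 4 e^{2 x} + 1 identically.
Matching coefficients of the independent functions:
  [constant term]:  A^{2} = 1
  [e^{2 x}]:  B^{2} = 4
These equations allow (A, B) = (-1, -2) or (-1, 2) or (1, -2) or (1, 2).
Impose the point condition(s):
  u(0, 1) = 1  ⟹  A + B = 1
Only A = -1, B = 2 satisfies everything.
Hence u(x, y) = - y + 2 e^{x}.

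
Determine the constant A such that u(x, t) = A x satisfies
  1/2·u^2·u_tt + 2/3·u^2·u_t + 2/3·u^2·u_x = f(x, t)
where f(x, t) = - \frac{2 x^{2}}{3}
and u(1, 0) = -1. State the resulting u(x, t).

Answer: u(x, t) = - x

Derivation:
Substitute the ansatz u = A x into the left-hand side.
Derivatives of the ansatz:
  u_tt = 0
  u_t = 0
  u_x = A
Term by term:
  1/2·u^2·u_tt = 0
  2/3·u^2·u_t = 0
  2/3·u^2·u_x = \frac{2 A^{3} x^{2}}{3}
So the left-hand side equals
  \frac{2 A^{3} x^{2}}{3}
This must equal f(x, t) = - \frac{2 x^{2}}{3} identically.
Matching coefficients of the independent functions:
  [x^{2}]:  \frac{2 A^{3}}{3} = - \frac{2}{3}
Solving: A = -1.
Check against the point condition:
  u(1, 0) = -1  ⟹  A = -1  ✓
Hence u(x, t) = - x.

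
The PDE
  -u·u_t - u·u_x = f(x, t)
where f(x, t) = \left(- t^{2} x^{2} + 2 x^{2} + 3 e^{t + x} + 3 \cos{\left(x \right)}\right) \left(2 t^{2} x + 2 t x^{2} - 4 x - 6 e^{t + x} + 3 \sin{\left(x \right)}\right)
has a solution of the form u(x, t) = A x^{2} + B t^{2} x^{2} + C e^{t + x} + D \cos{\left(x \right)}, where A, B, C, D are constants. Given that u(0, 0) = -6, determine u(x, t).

Answer: u(x, t) = t^{2} x^{2} - 2 x^{2} - 3 e^{t + x} - 3 \cos{\left(x \right)}

Derivation:
Substitute the ansatz u = A x^{2} + B t^{2} x^{2} + C e^{t + x} + D \cos{\left(x \right)} into the left-hand side.
Derivatives of the ansatz:
  u_t = 2 B t x^{2} + C e^{t} e^{x}
  u_x = 2 A x + 2 B t^{2} x + C e^{t} e^{x} - D \sin{\left(x \right)}
Term by term:
  -u·u_t = - 2 A B t x^{4} - A C x^{2} e^{t} e^{x} - 2 B^{2} t^{3} x^{4} - B C t^{2} x^{2} e^{t} e^{x} - 2 B C t x^{2} e^{t} e^{x} - 2 B D t x^{2} \cos{\left(x \right)} - C^{2} e^{2 t} e^{2 x} - C D e^{t} e^{x} \cos{\left(x \right)}
  -u·u_x = - 2 A^{2} x^{3} - 4 A B t^{2} x^{3} - A C x^{2} e^{t} e^{x} - 2 A C x e^{t} e^{x} + A D x^{2} \sin{\left(x \right)} - 2 A D x \cos{\left(x \right)} - 2 B^{2} t^{4} x^{3} - B C t^{2} x^{2} e^{t} e^{x} - 2 B C t^{2} x e^{t} e^{x} + B D t^{2} x^{2} \sin{\left(x \right)} - 2 B D t^{2} x \cos{\left(x \right)} - C^{2} e^{2 t} e^{2 x} + C D e^{t} e^{x} \sin{\left(x \right)} - C D e^{t} e^{x} \cos{\left(x \right)} + D^{2} \sin{\left(x \right)} \cos{\left(x \right)}
So the left-hand side equals
  - 2 A^{2} x^{3} - 4 A B t^{2} x^{3} - 2 A B t x^{4} - 2 A C x^{2} e^{t} e^{x} - 2 A C x e^{t} e^{x} + A D x^{2} \sin{\left(x \right)} - 2 A D x \cos{\left(x \right)} - 2 B^{2} t^{4} x^{3} - 2 B^{2} t^{3} x^{4} - 2 B C t^{2} x^{2} e^{t} e^{x} - 2 B C t^{2} x e^{t} e^{x} - 2 B C t x^{2} e^{t} e^{x} + B D t^{2} x^{2} \sin{\left(x \right)} - 2 B D t^{2} x \cos{\left(x \right)} - 2 B D t x^{2} \cos{\left(x \right)} - 2 C^{2} e^{2 t} e^{2 x} + C D e^{t} e^{x} \sin{\left(x \right)} - 2 C D e^{t} e^{x} \cos{\left(x \right)} + D^{2} \sin{\left(x \right)} \cos{\left(x \right)}
This must equal f(x, t) identically; expanded, f = - 2 t^{4} x^{3} - 2 t^{3} x^{4} + 8 t^{2} x^{3} + 6 t^{2} x^{2} e^{t} e^{x} - 3 t^{2} x^{2} \sin{\left(x \right)} + 6 t^{2} x e^{t} e^{x} + 6 t^{2} x \cos{\left(x \right)} + 4 t x^{4} + 6 t x^{2} e^{t} e^{x} + 6 t x^{2} \cos{\left(x \right)} - 8 x^{3} - 12 x^{2} e^{t} e^{x} + 6 x^{2} \sin{\left(x \right)} - 12 x e^{t} e^{x} - 12 x \cos{\left(x \right)} - 18 e^{2 t} e^{2 x} + 9 e^{t} e^{x} \sin{\left(x \right)} - 18 e^{t} e^{x} \cos{\left(x \right)} + 9 \sin{\left(x \right)} \cos{\left(x \right)}.
Matching coefficients of the independent functions:
(each divided by its leading coefficient; functions giving the same equation are listed together)
  [x^{3}]:  A^{2} - 4 = 0
  [t x^{4}, t^{2} x^{3}]:  A B + 2 = 0
  [t^{3} x^{4}, t^{4} x^{3}]:  B^{2} - 1 = 0
  [x \cos{\left(x \right)}, x^{2} \sin{\left(x \right)}]:  A D - 6 = 0
  [e^{2 t} e^{2 x}]:  C^{2} - 9 = 0
  [\sin{\left(x \right)} \cos{\left(x \right)}]:  D^{2} - 9 = 0
  [t x^{2} \cos{\left(x \right)}, t^{2} x \cos{\left(x \right)}, t^{2} x^{2} \sin{\left(x \right)}]:  B D + 3 = 0
  [x e^{t} e^{x}, x^{2} e^{t} e^{x}]:  A C - 6 = 0
  [e^{t} e^{x} \sin{\left(x \right)}, e^{t} e^{x} \cos{\left(x \right)}]:  C D - 9 = 0
  [t x^{2} e^{t} e^{x}, t^{2} x e^{t} e^{x}, t^{2} x^{2} e^{t} e^{x}]:  B C + 3 = 0
These equations allow (A, B, C, D) = (-2, 1, -3, -3) or (2, -1, 3, 3).
Impose the point condition(s):
  u(0, 0) = -6  ⟹  C + D = -6
Only A = -2, B = 1, C = -3, D = -3 satisfies everything.
Hence u(x, t) = t^{2} x^{2} - 2 x^{2} - 3 e^{t + x} - 3 \cos{\left(x \right)}.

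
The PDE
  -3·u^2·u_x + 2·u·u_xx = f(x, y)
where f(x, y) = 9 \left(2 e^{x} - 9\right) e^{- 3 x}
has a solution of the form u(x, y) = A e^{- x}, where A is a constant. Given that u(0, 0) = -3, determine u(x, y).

Substitute the ansatz u = A e^{- x} into the left-hand side.
Derivatives of the ansatz:
  u_x = - A e^{- x}
  u_xx = A e^{- x}
Term by term:
  -3·u^2·u_x = 3 A^{3} e^{- 3 x}
  2·u·u_xx = 2 A^{2} e^{- 2 x}
So the left-hand side equals
  3 A^{3} e^{- 3 x} + 2 A^{2} e^{- 2 x}
This must equal f(x, y) identically; expanded, f = 18 e^{- 2 x} - 81 e^{- 3 x}.
Matching coefficients of the independent functions:
  [e^{- 3 x}]:  3 A^{3} = -81
  [e^{- 2 x}]:  2 A^{2} = 18
Solving: A = -3.
Check against the point condition:
  u(0, 0) = -3  ⟹  A = -3  ✓
Hence u(x, y) = - 3 e^{- x}.

Answer: u(x, y) = - 3 e^{- x}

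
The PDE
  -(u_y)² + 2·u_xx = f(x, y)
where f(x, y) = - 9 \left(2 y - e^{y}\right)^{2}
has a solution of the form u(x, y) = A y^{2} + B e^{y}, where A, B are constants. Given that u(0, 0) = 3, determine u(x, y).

Answer: u(x, y) = - 3 y^{2} + 3 e^{y}

Derivation:
Substitute the ansatz u = A y^{2} + B e^{y} into the left-hand side.
Derivatives of the ansatz:
  u_y = 2 A y + B e^{y}
  u_xx = 0
Term by term:
  -(u_y)² = - 4 A^{2} y^{2} - 4 A B y e^{y} - B^{2} e^{2 y}
  2·u_xx = 0
So the left-hand side equals
  - 4 A^{2} y^{2} - 4 A B y e^{y} - B^{2} e^{2 y}
This must equal f(x, y) identically; expanded, f = - 36 y^{2} + 36 y e^{y} - 9 e^{2 y}.
Matching coefficients of the independent functions:
  [y^{2}]:  - 4 A^{2} = -36
  [y e^{y}]:  - 4 A B = 36
  [e^{2 y}]:  - B^{2} = -9
These equations allow (A, B) = (-3, 3) or (3, -3).
Impose the point condition(s):
  u(0, 0) = 3  ⟹  B = 3
Only A = -3, B = 3 satisfies everything.
Hence u(x, y) = - 3 y^{2} + 3 e^{y}.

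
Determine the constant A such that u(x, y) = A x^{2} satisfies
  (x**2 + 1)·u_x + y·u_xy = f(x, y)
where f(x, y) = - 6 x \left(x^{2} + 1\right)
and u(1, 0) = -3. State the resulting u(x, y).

Answer: u(x, y) = - 3 x^{2}

Derivation:
Substitute the ansatz u = A x^{2} into the left-hand side.
Derivatives of the ansatz:
  u_x = 2 A x
  u_xy = 0
Term by term:
  (x**2 + 1)·u_x = 2 A x^{3} + 2 A x
  y·u_xy = 0
So the left-hand side equals
  2 A x^{3} + 2 A x
This must equal f(x, y) identically; expanded, f = - 6 x^{3} - 6 x.
Matching coefficients of the independent functions:
  [x, x^{3}]:  2 A = -6
Solving: A = -3.
Check against the point condition:
  u(1, 0) = -3  ⟹  A = -3  ✓
Hence u(x, y) = - 3 x^{2}.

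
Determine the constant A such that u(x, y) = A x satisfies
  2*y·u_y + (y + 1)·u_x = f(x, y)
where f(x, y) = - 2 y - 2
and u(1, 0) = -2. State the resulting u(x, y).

Substitute the ansatz u = A x into the left-hand side.
Derivatives of the ansatz:
  u_y = 0
  u_x = A
Term by term:
  2*y·u_y = 0
  (y + 1)·u_x = A y + A
So the left-hand side equals
  A y + A
This must equal f(x, y) = - 2 y - 2 identically.
Matching coefficients of the independent functions:
  [constant term, y]:  A = -2
Solving: A = -2.
Check against the point condition:
  u(1, 0) = -2  ⟹  A = -2  ✓
Hence u(x, y) = - 2 x.

Answer: u(x, y) = - 2 x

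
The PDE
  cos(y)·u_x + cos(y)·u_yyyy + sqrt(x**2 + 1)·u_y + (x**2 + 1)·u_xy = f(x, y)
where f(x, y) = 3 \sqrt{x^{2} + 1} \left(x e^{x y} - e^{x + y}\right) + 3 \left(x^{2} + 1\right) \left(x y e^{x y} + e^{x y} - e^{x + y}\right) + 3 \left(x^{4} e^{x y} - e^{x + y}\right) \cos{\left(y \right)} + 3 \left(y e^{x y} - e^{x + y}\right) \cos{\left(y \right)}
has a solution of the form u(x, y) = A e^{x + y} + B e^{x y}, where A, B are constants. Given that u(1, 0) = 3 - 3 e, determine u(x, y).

Answer: u(x, y) = 3 e^{x y} - 3 e^{x + y}

Derivation:
Substitute the ansatz u = A e^{x + y} + B e^{x y} into the left-hand side.
Derivatives of the ansatz:
  u_x = A e^{x} e^{y} + B y e^{x y}
  u_yyyy = A e^{x} e^{y} + B x^{4} e^{x y}
  u_y = A e^{x} e^{y} + B x e^{x y}
  u_xy = A e^{x} e^{y} + B x y e^{x y} + B e^{x y}
Term by term:
  cos(y)·u_x = A e^{x} e^{y} \cos{\left(y \right)} + B y e^{x y} \cos{\left(y \right)}
  cos(y)·u_yyyy = A e^{x} e^{y} \cos{\left(y \right)} + B x^{4} e^{x y} \cos{\left(y \right)}
  sqrt(x**2 + 1)·u_y = A \sqrt{x^{2} + 1} e^{x} e^{y} + B x \sqrt{x^{2} + 1} e^{x y}
  (x**2 + 1)·u_xy = A x^{2} e^{x} e^{y} + A e^{x} e^{y} + B x^{3} y e^{x y} + B x^{2} e^{x y} + B x y e^{x y} + B e^{x y}
So the left-hand side equals
  A x^{2} e^{x} e^{y} + A \sqrt{x^{2} + 1} e^{x} e^{y} + 2 A e^{x} e^{y} \cos{\left(y \right)} + A e^{x} e^{y} + B x^{4} e^{x y} \cos{\left(y \right)} + B x^{3} y e^{x y} + B x^{2} e^{x y} + B x y e^{x y} + B x \sqrt{x^{2} + 1} e^{x y} + B y e^{x y} \cos{\left(y \right)} + B e^{x y}
This must equal f(x, y) identically; expanded, f = 3 x^{4} e^{x y} \cos{\left(y \right)} + 3 x^{3} y e^{x y} - 3 x^{2} e^{x} e^{y} + 3 x^{2} e^{x y} + 3 x y e^{x y} + 3 x \sqrt{x^{2} + 1} e^{x y} + 3 y e^{x y} \cos{\left(y \right)} - 3 \sqrt{x^{2} + 1} e^{x} e^{y} - 6 e^{x} e^{y} \cos{\left(y \right)} - 3 e^{x} e^{y} + 3 e^{x y}.
Matching coefficients of the independent functions:
  [x^{2} e^{x y}, x y e^{x y}, x \sqrt{x^{2} + 1} e^{x y}, x^{3} y e^{x y}, …]:  B = 3
  [e^{x} e^{y}, x^{2} e^{x} e^{y}, \sqrt{x^{2} + 1} e^{x} e^{y}]:  A = -3
  [e^{x} e^{y} \cos{\left(y \right)}]:  2 A = -6
Solving: A = -3, B = 3.
Check against the point condition:
  u(1, 0) = 3 - 3 e  ⟹  e A + B = 3 - 3 e  ✓
Hence u(x, y) = 3 e^{x y} - 3 e^{x + y}.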